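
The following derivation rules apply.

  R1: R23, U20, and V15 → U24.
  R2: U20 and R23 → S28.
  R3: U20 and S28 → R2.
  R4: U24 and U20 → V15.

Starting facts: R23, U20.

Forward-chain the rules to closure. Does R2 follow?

Yes

From U20 and R23, R2 gives S28.
U20 and S28 hold, so R2 follows (R3).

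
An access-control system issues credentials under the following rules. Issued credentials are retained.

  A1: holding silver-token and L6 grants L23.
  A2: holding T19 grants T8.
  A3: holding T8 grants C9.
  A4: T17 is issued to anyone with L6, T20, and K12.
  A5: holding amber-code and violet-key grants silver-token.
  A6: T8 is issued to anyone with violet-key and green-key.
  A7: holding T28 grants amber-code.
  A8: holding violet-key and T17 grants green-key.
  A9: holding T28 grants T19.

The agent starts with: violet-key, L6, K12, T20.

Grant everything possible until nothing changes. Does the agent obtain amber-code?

amber-code would need T28 (A7), but T28 is never granted.

No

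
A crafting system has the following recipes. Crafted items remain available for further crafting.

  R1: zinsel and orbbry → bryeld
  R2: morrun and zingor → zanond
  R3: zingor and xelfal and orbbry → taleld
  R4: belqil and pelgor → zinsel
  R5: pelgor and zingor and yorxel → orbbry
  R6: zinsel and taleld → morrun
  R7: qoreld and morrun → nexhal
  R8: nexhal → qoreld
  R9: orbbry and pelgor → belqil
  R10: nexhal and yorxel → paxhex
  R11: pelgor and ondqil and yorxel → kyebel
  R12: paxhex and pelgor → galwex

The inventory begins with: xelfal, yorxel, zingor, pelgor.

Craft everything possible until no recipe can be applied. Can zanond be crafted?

Yes

pelgor and zingor and yorxel → orbbry (R5).
orbbry and pelgor → belqil (R9).
zingor and xelfal and orbbry → taleld (R3).
Using R4, belqil and pelgor make zinsel.
Using R6, zinsel and taleld make morrun.
Using R2, morrun and zingor make zanond.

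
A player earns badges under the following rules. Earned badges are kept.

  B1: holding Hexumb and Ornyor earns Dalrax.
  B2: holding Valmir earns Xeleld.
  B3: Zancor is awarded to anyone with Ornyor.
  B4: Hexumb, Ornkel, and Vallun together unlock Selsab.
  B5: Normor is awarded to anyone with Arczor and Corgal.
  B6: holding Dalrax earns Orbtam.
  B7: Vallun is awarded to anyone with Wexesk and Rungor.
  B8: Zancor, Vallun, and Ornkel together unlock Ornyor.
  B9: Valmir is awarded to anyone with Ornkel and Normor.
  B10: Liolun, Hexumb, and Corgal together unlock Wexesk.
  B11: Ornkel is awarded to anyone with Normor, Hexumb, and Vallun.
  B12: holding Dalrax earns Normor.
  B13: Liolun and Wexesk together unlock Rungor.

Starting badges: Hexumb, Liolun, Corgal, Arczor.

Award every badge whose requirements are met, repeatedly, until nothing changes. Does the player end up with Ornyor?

No

Ornyor would need Zancor, Vallun, and Ornkel (B8), but Zancor is never earned.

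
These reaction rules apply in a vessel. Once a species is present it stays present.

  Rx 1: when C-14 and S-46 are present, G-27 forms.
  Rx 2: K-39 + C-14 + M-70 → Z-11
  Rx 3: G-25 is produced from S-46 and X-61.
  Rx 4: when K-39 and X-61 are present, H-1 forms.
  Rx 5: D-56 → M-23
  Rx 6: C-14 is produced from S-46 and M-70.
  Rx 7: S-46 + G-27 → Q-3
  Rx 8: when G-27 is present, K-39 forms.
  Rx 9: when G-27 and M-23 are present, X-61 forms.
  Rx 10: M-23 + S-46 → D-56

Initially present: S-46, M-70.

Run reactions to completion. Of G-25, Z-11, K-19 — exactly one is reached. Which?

Z-11

S-46 and M-70 present → C-14 forms (Rx 6).
C-14 and S-46 present → G-27 forms (Rx 1).
G-27 present → K-39 forms (Rx 8).
K-39, C-14, and M-70 present → Z-11 forms (Rx 2).
G-25 would need S-46 and X-61 (Rx 3), but X-61 never forms. No rule produces K-19, and it is not given.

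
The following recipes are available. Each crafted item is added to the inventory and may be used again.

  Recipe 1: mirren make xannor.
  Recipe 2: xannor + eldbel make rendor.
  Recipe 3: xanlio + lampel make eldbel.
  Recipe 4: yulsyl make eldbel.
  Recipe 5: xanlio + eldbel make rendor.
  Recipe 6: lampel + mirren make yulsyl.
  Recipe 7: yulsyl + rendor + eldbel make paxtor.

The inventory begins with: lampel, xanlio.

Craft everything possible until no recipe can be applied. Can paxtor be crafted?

paxtor would need yulsyl, rendor, and eldbel (Recipe 7), but yulsyl is never obtained.

No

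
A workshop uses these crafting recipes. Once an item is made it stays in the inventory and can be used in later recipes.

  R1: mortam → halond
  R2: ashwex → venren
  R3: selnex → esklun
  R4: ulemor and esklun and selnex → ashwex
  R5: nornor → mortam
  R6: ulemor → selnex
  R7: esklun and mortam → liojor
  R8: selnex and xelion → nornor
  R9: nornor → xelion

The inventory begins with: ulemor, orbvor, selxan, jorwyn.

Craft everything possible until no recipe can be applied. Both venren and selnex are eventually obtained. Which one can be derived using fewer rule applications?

selnex: ulemor → selnex (R6). [1 rule application]
venren: ulemor → selnex (R6). Using R3, selnex makes esklun. ulemor and esklun and selnex → ashwex (R4). Using R2, ashwex makes venren. [4 rule applications]
selnex needs fewer.

selnex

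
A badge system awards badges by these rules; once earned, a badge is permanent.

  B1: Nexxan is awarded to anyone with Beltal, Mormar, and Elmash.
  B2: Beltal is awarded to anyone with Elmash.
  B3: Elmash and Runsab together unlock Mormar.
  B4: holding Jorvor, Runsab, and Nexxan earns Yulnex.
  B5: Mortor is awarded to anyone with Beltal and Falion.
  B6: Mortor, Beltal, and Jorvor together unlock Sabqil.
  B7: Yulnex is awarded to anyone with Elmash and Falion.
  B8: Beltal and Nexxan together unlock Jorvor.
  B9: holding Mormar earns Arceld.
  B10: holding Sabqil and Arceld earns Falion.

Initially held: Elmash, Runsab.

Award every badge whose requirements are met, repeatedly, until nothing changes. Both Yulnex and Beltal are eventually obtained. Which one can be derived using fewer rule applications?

Beltal: With Elmash, Beltal is earned (B2). [1 rule application]
Yulnex: With Elmash and Runsab, Mormar is earned (B3). With Elmash, Beltal is earned (B2). With Beltal, Mormar, and Elmash, Nexxan is earned (B1). With Beltal and Nexxan, Jorvor is earned (B8). With Jorvor, Runsab, and Nexxan, Yulnex is earned (B4). [5 rule applications]
Beltal needs fewer.

Beltal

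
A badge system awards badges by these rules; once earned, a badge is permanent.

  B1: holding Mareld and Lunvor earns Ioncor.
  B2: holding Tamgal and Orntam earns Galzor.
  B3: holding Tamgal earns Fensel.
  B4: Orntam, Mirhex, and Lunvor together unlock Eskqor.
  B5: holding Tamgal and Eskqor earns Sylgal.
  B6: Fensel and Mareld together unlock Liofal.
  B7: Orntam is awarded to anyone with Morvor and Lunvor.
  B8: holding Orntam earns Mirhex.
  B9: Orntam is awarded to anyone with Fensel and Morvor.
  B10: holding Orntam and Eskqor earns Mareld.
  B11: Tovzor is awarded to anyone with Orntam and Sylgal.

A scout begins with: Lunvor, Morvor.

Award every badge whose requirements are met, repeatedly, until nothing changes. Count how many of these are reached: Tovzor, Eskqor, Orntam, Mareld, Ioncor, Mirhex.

5

With Morvor and Lunvor, Orntam is earned (B7).
With Orntam, Mirhex is earned (B8).
With Orntam, Mirhex, and Lunvor, Eskqor is earned (B4).
With Orntam and Eskqor, Mareld is earned (B10).
With Mareld and Lunvor, Ioncor is earned (B1).
Tovzor would need Orntam and Sylgal (B11), but Sylgal is never earned.
Eskqor: reached.
Orntam: reached.
Mareld: reached.
Ioncor: reached.
Mirhex: reached.
Reached: Eskqor, Orntam, Mareld, Ioncor, and Mirhex — 5 of the 6.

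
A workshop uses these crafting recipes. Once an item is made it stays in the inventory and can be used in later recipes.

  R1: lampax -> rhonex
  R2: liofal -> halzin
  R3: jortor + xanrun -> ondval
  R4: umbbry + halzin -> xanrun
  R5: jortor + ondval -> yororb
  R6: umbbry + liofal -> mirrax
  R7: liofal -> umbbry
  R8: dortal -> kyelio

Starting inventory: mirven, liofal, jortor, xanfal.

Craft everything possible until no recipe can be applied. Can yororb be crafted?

Yes

liofal -> umbbry (R7).
liofal -> halzin (R2).
Using R4, umbbry and halzin make xanrun.
jortor + xanrun -> ondval (R3).
jortor + ondval -> yororb (R5).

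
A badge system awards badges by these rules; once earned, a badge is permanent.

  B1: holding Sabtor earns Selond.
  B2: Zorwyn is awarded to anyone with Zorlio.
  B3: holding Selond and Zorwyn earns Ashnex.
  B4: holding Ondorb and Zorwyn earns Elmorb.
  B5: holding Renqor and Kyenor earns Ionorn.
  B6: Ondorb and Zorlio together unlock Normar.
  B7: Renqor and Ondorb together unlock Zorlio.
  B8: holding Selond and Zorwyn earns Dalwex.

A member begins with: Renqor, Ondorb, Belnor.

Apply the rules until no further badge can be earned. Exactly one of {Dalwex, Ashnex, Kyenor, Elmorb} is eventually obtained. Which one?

Elmorb

With Renqor and Ondorb, Zorlio is earned (B7).
With Zorlio, Zorwyn is earned (B2).
With Ondorb and Zorwyn, Elmorb is earned (B4).
Ashnex would need Selond and Zorwyn (B3), but Selond is never earned. No rule produces Kyenor, and it is not given. Dalwex would need Selond and Zorwyn (B8), but Selond is never earned.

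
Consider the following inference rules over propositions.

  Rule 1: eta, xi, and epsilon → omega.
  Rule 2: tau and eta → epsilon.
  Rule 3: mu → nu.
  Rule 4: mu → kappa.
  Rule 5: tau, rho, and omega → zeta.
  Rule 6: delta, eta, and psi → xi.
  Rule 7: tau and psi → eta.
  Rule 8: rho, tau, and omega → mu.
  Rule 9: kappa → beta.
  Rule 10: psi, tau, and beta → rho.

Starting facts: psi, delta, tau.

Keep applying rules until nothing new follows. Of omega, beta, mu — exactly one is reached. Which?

omega

From tau and psi, Rule 7 gives eta.
From delta, eta, and psi, Rule 6 gives xi.
tau and eta hold, so epsilon follows (Rule 2).
eta, xi, and epsilon hold, so omega follows (Rule 1).
beta would need kappa (Rule 9), but kappa is never established. mu would need rho, tau, and omega (Rule 8), but rho is never established.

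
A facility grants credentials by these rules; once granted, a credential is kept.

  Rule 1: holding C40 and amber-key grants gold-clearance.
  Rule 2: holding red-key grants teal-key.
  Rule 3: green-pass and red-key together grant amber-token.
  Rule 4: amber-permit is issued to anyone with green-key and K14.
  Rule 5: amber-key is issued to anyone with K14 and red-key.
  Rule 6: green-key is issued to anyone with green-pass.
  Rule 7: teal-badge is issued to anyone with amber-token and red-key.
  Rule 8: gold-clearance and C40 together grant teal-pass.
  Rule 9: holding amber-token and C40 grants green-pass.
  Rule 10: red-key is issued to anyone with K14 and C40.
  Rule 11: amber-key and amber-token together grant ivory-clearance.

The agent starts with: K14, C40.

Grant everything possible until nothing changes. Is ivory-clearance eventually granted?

No

ivory-clearance would need amber-key and amber-token (Rule 11), but amber-token is never granted.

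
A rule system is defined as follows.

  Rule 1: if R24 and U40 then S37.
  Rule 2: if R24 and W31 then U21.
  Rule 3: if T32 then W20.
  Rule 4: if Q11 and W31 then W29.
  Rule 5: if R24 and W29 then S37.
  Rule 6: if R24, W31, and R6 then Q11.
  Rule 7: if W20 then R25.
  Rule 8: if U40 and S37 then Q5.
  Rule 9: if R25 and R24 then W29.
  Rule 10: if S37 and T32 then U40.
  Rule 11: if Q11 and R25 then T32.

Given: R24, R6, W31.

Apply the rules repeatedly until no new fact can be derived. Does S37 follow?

R24, W31, and R6 hold, so Q11 follows (Rule 6).
From Q11 and W31, Rule 4 gives W29.
From R24 and W29, Rule 5 gives S37.

Yes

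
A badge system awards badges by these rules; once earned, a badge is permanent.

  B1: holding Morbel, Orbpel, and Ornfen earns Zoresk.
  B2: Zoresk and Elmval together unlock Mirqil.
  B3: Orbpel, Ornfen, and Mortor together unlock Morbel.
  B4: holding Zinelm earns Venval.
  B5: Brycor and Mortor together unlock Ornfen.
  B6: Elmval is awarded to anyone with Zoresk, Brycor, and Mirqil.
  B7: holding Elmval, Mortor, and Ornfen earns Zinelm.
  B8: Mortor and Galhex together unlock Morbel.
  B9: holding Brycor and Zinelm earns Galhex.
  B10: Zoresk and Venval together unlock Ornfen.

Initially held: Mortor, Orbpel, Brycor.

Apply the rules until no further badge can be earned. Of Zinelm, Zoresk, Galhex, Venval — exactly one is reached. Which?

Zoresk

With Brycor and Mortor, Ornfen is earned (B5).
With Orbpel, Ornfen, and Mortor, Morbel is earned (B3).
With Morbel, Orbpel, and Ornfen, Zoresk is earned (B1).
Galhex would need Brycor and Zinelm (B9), but Zinelm is never earned. Zinelm would need Elmval, Mortor, and Ornfen (B7), but Elmval is never earned. Venval would need Zinelm (B4), but Zinelm is never earned.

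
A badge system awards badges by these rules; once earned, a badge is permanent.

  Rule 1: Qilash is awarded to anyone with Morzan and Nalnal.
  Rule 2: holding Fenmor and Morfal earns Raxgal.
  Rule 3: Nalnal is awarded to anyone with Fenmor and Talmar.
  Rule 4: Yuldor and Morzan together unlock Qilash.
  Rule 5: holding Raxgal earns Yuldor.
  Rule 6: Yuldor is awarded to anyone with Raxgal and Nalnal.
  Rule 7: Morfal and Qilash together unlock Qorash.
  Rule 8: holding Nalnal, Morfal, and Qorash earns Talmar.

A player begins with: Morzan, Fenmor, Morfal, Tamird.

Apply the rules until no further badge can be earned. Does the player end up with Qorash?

Yes

With Fenmor and Morfal, Raxgal is earned (Rule 2).
With Raxgal, Yuldor is earned (Rule 5).
With Yuldor and Morzan, Qilash is earned (Rule 4).
With Morfal and Qilash, Qorash is earned (Rule 7).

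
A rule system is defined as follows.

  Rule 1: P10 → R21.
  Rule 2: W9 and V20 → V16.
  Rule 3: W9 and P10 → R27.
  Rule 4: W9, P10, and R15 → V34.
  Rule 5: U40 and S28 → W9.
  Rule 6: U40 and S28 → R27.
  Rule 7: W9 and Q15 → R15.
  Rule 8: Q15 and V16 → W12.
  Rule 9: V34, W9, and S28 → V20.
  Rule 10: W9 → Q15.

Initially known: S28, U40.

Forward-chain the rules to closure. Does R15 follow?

Yes

U40 and S28 hold, so W9 follows (Rule 5).
W9 holds, so Q15 follows (Rule 10).
From W9 and Q15, Rule 7 gives R15.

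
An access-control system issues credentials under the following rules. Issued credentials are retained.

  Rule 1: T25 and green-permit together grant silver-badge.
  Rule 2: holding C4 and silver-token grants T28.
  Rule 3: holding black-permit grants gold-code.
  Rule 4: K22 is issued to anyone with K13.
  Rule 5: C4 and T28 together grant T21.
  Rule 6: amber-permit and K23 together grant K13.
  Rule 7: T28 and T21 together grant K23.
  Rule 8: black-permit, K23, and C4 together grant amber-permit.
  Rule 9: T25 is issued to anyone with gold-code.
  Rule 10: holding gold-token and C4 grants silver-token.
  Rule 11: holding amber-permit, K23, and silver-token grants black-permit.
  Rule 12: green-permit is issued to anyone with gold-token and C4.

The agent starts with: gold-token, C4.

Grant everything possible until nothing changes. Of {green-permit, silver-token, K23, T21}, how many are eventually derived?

Holding gold-token and C4 grants green-permit (Rule 12).
Holding gold-token and C4 grants silver-token (Rule 10).
Holding C4 and silver-token grants T28 (Rule 2).
Holding C4 and T28 grants T21 (Rule 5).
Holding T28 and T21 grants K23 (Rule 7).
green-permit: reached.
silver-token: reached.
K23: reached.
T21: reached.
All 4 are reached.

4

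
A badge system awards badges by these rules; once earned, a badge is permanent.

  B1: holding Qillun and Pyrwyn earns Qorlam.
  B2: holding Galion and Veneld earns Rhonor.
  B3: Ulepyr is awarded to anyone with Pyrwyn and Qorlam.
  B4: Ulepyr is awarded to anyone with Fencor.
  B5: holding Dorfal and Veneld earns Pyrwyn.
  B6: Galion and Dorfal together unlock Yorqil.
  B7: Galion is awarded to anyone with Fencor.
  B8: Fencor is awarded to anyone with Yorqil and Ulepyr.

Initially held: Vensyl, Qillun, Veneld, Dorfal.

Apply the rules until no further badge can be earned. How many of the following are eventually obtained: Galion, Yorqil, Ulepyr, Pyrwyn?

With Dorfal and Veneld, Pyrwyn is earned (B5).
With Qillun and Pyrwyn, Qorlam is earned (B1).
With Pyrwyn and Qorlam, Ulepyr is earned (B3).
Galion would need Fencor (B7), but Fencor is never earned.
Yorqil would need Galion and Dorfal (B6), but Galion is never earned.
Ulepyr: reached.
Pyrwyn: reached.
Reached: Ulepyr and Pyrwyn — 2 of the 4.

2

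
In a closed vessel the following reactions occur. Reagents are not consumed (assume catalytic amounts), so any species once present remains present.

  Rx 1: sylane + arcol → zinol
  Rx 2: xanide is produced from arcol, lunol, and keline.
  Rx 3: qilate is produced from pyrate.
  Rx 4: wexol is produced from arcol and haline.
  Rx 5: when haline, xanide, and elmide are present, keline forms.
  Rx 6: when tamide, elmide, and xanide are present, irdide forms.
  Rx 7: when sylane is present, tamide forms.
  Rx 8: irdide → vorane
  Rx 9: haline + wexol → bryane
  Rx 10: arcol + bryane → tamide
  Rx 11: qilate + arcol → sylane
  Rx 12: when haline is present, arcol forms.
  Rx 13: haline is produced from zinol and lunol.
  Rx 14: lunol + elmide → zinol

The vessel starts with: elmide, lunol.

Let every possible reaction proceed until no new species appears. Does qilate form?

No

qilate would need pyrate (Rx 3), but pyrate never forms.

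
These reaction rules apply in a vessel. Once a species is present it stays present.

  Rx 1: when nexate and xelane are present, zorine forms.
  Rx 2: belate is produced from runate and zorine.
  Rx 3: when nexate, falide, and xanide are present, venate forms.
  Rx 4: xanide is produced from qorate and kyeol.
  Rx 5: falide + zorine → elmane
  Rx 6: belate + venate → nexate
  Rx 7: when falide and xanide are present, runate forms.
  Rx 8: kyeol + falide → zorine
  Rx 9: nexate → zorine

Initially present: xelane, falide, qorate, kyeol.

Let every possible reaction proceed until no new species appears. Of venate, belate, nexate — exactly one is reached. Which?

qorate and kyeol present → xanide forms (Rx 4).
kyeol and falide present → zorine forms (Rx 8).
falide and xanide present → runate forms (Rx 7).
runate and zorine present → belate forms (Rx 2).
venate would need nexate, falide, and xanide (Rx 3), but nexate never forms. nexate would need belate and venate (Rx 6), but venate never forms.

belate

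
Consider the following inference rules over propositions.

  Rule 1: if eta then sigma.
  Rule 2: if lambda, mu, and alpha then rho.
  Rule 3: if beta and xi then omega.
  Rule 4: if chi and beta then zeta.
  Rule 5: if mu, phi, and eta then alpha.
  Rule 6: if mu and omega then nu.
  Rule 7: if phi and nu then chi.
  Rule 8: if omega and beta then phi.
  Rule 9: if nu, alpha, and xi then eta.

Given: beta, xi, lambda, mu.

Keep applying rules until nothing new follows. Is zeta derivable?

Yes

From beta and xi, Rule 3 gives omega.
From omega and beta, Rule 8 gives phi.
mu and omega hold, so nu follows (Rule 6).
phi and nu hold, so chi follows (Rule 7).
chi and beta hold, so zeta follows (Rule 4).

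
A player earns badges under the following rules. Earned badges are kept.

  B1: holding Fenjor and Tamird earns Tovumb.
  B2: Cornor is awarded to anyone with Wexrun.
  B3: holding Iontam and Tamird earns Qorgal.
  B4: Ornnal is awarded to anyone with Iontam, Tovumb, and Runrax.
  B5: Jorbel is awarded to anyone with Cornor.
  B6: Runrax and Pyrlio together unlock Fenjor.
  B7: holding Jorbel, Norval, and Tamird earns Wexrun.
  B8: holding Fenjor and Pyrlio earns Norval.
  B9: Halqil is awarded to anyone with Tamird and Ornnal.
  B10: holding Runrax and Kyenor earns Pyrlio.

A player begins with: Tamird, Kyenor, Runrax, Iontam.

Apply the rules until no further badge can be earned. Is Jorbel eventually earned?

Jorbel would need Cornor (B5), but Cornor is never earned.

No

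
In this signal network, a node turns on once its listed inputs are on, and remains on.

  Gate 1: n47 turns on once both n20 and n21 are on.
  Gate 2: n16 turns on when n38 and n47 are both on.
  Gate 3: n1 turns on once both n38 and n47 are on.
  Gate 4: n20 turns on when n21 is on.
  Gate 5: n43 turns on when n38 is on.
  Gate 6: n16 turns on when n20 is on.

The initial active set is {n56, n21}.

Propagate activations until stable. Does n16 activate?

n21 is on, so n20 turns on (Gate 4).
n20 is on, so n16 turns on (Gate 6).

Yes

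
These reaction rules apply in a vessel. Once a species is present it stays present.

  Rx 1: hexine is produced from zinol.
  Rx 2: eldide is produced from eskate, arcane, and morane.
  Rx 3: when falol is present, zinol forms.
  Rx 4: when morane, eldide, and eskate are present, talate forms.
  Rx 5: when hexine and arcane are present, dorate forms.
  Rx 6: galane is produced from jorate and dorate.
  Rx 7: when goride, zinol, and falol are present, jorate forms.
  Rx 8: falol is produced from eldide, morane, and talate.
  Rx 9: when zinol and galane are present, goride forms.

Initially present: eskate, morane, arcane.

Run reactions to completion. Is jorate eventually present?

No

jorate would need goride, zinol, and falol (Rx 7), but goride never forms.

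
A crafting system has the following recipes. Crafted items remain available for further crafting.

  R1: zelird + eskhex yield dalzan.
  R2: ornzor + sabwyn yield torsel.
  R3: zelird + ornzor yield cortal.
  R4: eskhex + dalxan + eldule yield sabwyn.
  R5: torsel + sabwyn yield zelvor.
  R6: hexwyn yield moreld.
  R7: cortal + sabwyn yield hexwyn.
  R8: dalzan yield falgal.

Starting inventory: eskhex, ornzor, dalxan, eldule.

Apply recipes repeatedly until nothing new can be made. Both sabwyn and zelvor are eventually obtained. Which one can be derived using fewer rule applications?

sabwyn

sabwyn: Using R4, eskhex, dalxan, and eldule make sabwyn. [1 rule application]
zelvor: eskhex + dalxan + eldule → sabwyn (R4). ornzor + sabwyn → torsel (R2). Using R5, torsel and sabwyn make zelvor. [3 rule applications]
sabwyn needs fewer.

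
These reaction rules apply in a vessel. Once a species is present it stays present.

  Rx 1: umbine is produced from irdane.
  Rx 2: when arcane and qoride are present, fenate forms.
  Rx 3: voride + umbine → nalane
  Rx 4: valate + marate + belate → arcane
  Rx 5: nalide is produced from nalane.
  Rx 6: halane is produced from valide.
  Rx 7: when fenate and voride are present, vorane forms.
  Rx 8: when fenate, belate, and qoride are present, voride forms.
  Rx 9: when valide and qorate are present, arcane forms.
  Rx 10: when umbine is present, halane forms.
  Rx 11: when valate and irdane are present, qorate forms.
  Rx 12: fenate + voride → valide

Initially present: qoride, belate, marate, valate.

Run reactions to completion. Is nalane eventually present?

No

nalane would need voride and umbine (Rx 3), but umbine never forms.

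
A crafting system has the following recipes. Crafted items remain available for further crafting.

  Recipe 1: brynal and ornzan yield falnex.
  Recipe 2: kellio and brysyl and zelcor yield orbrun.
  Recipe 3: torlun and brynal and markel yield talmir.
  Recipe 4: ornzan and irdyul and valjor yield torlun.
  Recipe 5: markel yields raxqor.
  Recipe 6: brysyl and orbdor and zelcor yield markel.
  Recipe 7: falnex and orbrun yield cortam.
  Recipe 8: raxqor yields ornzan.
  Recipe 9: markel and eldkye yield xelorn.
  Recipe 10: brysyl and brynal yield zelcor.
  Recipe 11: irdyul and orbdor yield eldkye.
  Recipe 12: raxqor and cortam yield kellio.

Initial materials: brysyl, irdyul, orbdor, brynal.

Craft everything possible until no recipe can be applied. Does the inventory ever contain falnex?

Using Recipe 10, brysyl and brynal make zelcor.
Using Recipe 6, brysyl, orbdor, and zelcor make markel.
markel → raxqor (Recipe 5).
Using Recipe 8, raxqor makes ornzan.
Using Recipe 1, brynal and ornzan make falnex.

Yes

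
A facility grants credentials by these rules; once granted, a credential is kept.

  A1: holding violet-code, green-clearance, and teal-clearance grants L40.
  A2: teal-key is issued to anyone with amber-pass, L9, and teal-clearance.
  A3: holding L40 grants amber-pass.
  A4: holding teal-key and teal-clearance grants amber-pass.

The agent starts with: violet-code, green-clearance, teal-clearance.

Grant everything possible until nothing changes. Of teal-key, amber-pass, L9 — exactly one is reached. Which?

amber-pass

Holding violet-code, green-clearance, and teal-clearance grants L40 (A1).
Holding L40 grants amber-pass (A3).
teal-key would need amber-pass, L9, and teal-clearance (A2), but L9 is never granted. No rule produces L9, and it is not given.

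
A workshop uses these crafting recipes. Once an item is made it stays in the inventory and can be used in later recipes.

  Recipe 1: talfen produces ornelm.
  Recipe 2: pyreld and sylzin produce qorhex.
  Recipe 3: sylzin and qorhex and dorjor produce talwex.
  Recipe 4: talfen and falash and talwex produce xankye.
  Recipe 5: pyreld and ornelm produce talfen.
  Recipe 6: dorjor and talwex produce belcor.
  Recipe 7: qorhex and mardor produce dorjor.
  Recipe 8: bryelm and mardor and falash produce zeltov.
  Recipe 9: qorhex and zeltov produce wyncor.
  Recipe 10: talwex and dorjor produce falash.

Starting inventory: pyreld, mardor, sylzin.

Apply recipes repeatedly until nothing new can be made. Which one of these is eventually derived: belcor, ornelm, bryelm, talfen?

belcor

Using Recipe 2, pyreld and sylzin make qorhex.
qorhex and mardor → dorjor (Recipe 7).
sylzin and qorhex and dorjor → talwex (Recipe 3).
dorjor and talwex → belcor (Recipe 6).
ornelm would need talfen (Recipe 1), but talfen is never obtained. talfen would need pyreld and ornelm (Recipe 5), but ornelm is never obtained. No rule produces bryelm, and it is not given.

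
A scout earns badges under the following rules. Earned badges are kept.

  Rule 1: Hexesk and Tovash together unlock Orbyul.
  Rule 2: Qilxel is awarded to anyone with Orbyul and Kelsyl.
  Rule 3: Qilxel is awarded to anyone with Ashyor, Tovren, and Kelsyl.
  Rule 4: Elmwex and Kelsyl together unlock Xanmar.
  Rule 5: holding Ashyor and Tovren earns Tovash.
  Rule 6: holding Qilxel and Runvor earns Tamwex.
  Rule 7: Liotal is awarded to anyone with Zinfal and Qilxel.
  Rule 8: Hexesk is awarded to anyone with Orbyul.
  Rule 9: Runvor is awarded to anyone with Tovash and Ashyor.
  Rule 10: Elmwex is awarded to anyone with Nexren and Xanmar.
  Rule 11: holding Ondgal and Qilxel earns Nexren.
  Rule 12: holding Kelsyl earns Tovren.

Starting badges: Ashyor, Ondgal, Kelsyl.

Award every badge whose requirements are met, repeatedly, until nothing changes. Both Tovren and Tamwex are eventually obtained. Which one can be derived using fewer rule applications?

Tovren: With Kelsyl, Tovren is earned (Rule 12). [1 rule application]
Tamwex: With Kelsyl, Tovren is earned (Rule 12). With Ashyor, Tovren, and Kelsyl, Qilxel is earned (Rule 3). With Ashyor and Tovren, Tovash is earned (Rule 5). With Tovash and Ashyor, Runvor is earned (Rule 9). With Qilxel and Runvor, Tamwex is earned (Rule 6). [5 rule applications]
Tovren needs fewer.

Tovren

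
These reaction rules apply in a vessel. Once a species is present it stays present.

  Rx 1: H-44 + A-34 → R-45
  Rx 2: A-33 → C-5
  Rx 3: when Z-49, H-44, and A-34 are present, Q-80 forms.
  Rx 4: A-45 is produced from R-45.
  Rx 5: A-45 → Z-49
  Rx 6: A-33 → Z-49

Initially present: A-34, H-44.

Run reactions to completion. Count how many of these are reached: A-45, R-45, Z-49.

H-44 and A-34 present → R-45 forms (Rx 1).
R-45 present → A-45 forms (Rx 4).
A-45 present → Z-49 forms (Rx 5).
A-45: reached.
R-45: reached.
Z-49: reached.
All 3 are reached.

3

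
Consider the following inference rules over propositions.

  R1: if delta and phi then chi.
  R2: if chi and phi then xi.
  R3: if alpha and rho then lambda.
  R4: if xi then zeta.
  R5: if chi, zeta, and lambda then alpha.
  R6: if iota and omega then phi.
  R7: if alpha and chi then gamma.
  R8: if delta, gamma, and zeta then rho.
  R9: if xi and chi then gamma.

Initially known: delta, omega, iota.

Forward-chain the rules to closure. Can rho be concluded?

From iota and omega, R6 gives phi.
delta and phi hold, so chi follows (R1).
From chi and phi, R2 gives xi.
xi holds, so zeta follows (R4).
xi and chi hold, so gamma follows (R9).
delta, gamma, and zeta hold, so rho follows (R8).

Yes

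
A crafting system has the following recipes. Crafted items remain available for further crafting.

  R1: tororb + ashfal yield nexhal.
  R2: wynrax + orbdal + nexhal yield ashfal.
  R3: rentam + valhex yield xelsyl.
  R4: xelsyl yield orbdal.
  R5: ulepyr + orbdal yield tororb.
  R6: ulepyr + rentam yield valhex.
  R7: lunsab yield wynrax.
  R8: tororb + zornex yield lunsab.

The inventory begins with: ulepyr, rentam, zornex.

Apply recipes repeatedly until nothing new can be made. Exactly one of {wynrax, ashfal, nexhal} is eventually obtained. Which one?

ulepyr + rentam → valhex (R6).
Using R3, rentam and valhex make xelsyl.
Using R4, xelsyl makes orbdal.
ulepyr + orbdal → tororb (R5).
tororb + zornex → lunsab (R8).
lunsab → wynrax (R7).
nexhal would need tororb and ashfal (R1), but ashfal is never obtained. ashfal would need wynrax, orbdal, and nexhal (R2), but nexhal is never obtained.

wynrax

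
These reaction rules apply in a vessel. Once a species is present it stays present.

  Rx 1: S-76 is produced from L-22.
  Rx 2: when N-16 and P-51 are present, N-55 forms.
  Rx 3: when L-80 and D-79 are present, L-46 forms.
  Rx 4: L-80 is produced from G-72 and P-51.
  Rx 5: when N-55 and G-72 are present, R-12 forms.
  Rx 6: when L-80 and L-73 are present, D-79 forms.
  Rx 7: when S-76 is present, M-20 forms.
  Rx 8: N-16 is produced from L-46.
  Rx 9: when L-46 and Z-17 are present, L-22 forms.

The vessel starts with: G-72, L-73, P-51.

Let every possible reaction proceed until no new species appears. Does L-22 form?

L-22 would need L-46 and Z-17 (Rx 9), but Z-17 never forms.

No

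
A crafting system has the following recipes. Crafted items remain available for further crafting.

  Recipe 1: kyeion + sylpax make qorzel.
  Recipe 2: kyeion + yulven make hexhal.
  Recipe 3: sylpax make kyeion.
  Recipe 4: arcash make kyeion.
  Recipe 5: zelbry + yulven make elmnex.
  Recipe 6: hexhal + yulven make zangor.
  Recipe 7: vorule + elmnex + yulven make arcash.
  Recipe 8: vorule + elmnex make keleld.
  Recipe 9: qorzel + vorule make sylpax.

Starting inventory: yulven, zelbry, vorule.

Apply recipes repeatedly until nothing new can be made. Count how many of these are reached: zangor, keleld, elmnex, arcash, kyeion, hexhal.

zelbry + yulven → elmnex (Recipe 5).
Using Recipe 7, vorule, elmnex, and yulven make arcash.
vorule + elmnex → keleld (Recipe 8).
Using Recipe 4, arcash makes kyeion.
kyeion + yulven → hexhal (Recipe 2).
Using Recipe 6, hexhal and yulven make zangor.
zangor: reached.
keleld: reached.
elmnex: reached.
arcash: reached.
kyeion: reached.
hexhal: reached.
All 6 are reached.

6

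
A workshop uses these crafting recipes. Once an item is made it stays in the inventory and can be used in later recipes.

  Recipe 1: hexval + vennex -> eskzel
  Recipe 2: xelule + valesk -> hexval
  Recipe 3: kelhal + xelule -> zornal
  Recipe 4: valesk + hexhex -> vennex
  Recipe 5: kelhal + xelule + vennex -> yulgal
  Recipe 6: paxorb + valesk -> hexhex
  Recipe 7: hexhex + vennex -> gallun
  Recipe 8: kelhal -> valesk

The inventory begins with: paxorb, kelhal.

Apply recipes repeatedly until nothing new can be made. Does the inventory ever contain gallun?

Yes

kelhal -> valesk (Recipe 8).
paxorb + valesk -> hexhex (Recipe 6).
Using Recipe 4, valesk and hexhex make vennex.
Using Recipe 7, hexhex and vennex make gallun.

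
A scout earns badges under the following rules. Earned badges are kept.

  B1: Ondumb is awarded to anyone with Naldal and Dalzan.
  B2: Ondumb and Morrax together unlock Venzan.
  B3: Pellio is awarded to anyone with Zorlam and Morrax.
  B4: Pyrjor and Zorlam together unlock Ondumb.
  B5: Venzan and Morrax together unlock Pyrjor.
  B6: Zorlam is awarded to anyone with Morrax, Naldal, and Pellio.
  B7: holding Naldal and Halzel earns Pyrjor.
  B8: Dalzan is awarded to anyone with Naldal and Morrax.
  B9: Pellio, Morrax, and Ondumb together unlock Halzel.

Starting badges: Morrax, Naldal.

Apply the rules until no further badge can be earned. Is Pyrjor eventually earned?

With Naldal and Morrax, Dalzan is earned (B8).
With Naldal and Dalzan, Ondumb is earned (B1).
With Ondumb and Morrax, Venzan is earned (B2).
With Venzan and Morrax, Pyrjor is earned (B5).

Yes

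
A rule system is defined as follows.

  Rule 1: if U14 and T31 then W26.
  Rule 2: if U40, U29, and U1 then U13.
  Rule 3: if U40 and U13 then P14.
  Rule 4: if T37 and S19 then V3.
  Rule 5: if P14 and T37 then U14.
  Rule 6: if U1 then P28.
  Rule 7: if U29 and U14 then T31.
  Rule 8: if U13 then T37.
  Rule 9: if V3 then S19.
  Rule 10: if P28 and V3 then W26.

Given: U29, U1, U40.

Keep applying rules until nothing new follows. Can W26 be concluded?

From U40, U29, and U1, Rule 2 gives U13.
From U40 and U13, Rule 3 gives P14.
U13 holds, so T37 follows (Rule 8).
From P14 and T37, Rule 5 gives U14.
From U29 and U14, Rule 7 gives T31.
From U14 and T31, Rule 1 gives W26.

Yes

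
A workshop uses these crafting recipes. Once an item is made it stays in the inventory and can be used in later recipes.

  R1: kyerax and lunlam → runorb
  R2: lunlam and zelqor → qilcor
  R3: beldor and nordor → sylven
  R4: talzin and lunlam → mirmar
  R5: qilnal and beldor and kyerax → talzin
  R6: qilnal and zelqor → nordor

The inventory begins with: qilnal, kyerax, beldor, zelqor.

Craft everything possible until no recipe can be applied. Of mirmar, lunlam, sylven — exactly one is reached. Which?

Using R6, qilnal and zelqor make nordor.
beldor and nordor → sylven (R3).
No rule produces lunlam, and it is not given. mirmar would need talzin and lunlam (R4), but lunlam is never obtained.

sylven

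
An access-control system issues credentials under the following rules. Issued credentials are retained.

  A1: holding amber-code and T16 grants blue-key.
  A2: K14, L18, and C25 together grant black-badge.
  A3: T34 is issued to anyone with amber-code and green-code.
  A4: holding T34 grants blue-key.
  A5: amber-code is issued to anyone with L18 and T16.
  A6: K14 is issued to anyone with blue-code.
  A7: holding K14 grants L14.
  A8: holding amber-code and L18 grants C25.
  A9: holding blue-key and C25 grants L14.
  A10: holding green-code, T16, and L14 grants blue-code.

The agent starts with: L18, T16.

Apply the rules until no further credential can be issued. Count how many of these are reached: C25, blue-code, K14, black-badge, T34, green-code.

Holding L18 and T16 grants amber-code (A5).
Holding amber-code and L18 grants C25 (A8).
C25: reached.
blue-code would need green-code, T16, and L14 (A10), but green-code is never granted.
K14 would need blue-code (A6), but blue-code is never granted.
black-badge would need K14, L18, and C25 (A2), but K14 is never granted.
T34 would need amber-code and green-code (A3), but green-code is never granted.
No rule produces green-code, and it is not given.
Reached: C25 — 1 of the 6.

1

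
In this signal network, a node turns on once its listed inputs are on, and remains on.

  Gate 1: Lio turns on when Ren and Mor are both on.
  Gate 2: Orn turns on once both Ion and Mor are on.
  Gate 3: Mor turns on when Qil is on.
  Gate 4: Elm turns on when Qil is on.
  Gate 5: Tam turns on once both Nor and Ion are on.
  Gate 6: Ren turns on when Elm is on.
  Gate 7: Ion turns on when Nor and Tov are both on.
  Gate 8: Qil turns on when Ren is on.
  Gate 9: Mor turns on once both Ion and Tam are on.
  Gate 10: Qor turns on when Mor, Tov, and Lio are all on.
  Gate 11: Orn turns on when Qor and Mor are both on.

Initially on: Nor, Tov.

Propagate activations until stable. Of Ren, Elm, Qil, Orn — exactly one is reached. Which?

Orn

Nor and Tov are on, so Ion turns on (Gate 7).
Gate 5: Nor and Ion on → Tam on.
Ion and Tam are on, so Mor turns on (Gate 9).
Gate 2: Ion and Mor on → Orn on.
Qil would need Ren (Gate 8), but Ren never turns on. Ren would need Elm (Gate 6), but Elm never turns on. Elm would need Qil (Gate 4), but Qil never turns on.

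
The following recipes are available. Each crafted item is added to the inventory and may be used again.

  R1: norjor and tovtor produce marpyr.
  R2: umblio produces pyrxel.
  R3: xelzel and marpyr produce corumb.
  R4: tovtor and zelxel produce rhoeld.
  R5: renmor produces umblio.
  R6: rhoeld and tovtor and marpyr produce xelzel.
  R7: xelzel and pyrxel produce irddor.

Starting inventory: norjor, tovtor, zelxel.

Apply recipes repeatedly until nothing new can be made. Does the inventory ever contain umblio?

umblio would need renmor (R5), but renmor is never obtained.

No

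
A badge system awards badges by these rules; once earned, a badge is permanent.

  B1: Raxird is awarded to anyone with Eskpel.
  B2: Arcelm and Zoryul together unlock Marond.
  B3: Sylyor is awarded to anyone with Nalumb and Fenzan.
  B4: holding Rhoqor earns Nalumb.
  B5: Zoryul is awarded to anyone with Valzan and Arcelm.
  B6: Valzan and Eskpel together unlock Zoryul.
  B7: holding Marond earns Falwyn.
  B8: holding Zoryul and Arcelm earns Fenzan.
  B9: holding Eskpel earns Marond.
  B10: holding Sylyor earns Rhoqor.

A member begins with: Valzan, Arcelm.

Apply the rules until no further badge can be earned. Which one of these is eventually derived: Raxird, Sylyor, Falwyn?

Falwyn

With Valzan and Arcelm, Zoryul is earned (B5).
With Arcelm and Zoryul, Marond is earned (B2).
With Marond, Falwyn is earned (B7).
Raxird would need Eskpel (B1), but Eskpel is never earned. Sylyor would need Nalumb and Fenzan (B3), but Nalumb is never earned.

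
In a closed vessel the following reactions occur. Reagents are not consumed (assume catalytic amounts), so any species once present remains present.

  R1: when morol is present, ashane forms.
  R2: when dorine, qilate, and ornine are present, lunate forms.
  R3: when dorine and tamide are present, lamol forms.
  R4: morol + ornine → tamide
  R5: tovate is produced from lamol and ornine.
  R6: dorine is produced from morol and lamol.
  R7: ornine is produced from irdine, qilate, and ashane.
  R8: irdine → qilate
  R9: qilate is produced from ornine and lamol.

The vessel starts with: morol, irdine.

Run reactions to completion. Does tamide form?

Yes

irdine present → qilate forms (R8).
morol present → ashane forms (R1).
irdine, qilate, and ashane present → ornine forms (R7).
morol and ornine present → tamide forms (R4).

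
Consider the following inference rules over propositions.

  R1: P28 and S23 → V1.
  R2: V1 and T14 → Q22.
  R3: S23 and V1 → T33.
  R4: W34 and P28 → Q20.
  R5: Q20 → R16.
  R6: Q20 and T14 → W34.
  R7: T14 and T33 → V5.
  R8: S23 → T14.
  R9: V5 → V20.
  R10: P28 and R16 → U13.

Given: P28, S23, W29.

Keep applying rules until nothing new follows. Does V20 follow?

From P28 and S23, R1 gives V1.
S23 holds, so T14 follows (R8).
S23 and V1 hold, so T33 follows (R3).
From T14 and T33, R7 gives V5.
V5 holds, so V20 follows (R9).

Yes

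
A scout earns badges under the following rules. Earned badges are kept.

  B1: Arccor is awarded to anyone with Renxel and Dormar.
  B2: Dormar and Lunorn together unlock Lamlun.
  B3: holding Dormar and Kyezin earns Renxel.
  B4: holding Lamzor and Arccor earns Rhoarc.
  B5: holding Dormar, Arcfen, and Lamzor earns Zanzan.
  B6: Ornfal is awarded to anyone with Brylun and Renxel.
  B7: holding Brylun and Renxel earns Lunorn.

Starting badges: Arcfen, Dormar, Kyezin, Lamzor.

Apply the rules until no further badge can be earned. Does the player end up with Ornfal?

Ornfal would need Brylun and Renxel (B6), but Brylun is never earned.

No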